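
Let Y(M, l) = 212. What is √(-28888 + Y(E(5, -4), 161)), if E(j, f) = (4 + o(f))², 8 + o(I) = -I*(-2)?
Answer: 2*I*√7169 ≈ 169.34*I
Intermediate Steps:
o(I) = -8 + 2*I (o(I) = -8 - I*(-2) = -8 + 2*I)
E(j, f) = (-4 + 2*f)² (E(j, f) = (4 + (-8 + 2*f))² = (-4 + 2*f)²)
√(-28888 + Y(E(5, -4), 161)) = √(-28888 + 212) = √(-28676) = 2*I*√7169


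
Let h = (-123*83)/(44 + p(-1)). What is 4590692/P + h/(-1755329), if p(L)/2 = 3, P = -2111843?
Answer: -402887180078213/185348963067350 ≈ -2.1737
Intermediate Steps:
p(L) = 6 (p(L) = 2*3 = 6)
h = -10209/50 (h = (-123*83)/(44 + 6) = -10209/50 ≈ -204.18)
4590692/P + h/(-1755329) = 4590692/(-2111843) - 10209/50/(-1755329) = 4590692*(-1/2111843) - 10209/50*(-1/1755329) = -4590692/2111843 + 10209/87766450 = -402887180078213/185348963067350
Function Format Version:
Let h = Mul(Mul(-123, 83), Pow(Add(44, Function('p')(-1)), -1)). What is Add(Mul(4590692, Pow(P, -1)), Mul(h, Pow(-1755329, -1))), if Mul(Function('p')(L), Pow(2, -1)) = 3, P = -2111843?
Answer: Rational(-402887180078213, 185348963067350) ≈ -2.1737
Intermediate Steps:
Function('p')(L) = 6 (Function('p')(L) = Mul(2, 3) = 6)
h = Rational(-10209, 50) (h = Mul(Mul(-123, 83), Pow(Add(44, 6), -1)) = Mul(-10209, Pow(50, -1)) = Mul(-10209, Rational(1, 50)) = Rational(-10209, 50) ≈ -204.18)
Add(Mul(4590692, Pow(P, -1)), Mul(h, Pow(-1755329, -1))) = Add(Mul(4590692, Pow(-2111843, -1)), Mul(Rational(-10209, 50), Pow(-1755329, -1))) = Add(Mul(4590692, Rational(-1, 2111843)), Mul(Rational(-10209, 50), Rational(-1, 1755329))) = Add(Rational(-4590692, 2111843), Rational(10209, 87766450)) = Rational(-402887180078213, 185348963067350)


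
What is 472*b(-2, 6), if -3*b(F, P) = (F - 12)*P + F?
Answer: 40592/3 ≈ 13531.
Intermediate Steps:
b(F, P) = -F/3 - P*(-12 + F)/3 (b(F, P) = -((F - 12)*P + F)/3 = -((-12 + F)*P + F)/3 = -(P*(-12 + F) + F)/3 = -(F + P*(-12 + F))/3 = -F/3 - P*(-12 + F)/3)
472*b(-2, 6) = 472*(4*6 - ⅓*(-2) - ⅓*(-2)*6) = 472*(24 + ⅔ + 4) = 472*(86/3) = 40592/3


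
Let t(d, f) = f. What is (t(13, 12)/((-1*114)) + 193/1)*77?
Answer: 282205/19 ≈ 14853.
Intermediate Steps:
(t(13, 12)/((-1*114)) + 193/1)*77 = (12/((-1*114)) + 193/1)*77 = (12/(-114) + 193*1)*77 = (12*(-1/114) + 193)*77 = (-2/19 + 193)*77 = (3665/19)*77 = 282205/19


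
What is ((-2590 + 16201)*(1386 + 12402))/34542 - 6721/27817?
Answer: 290007867643/53380823 ≈ 5432.8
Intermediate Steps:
((-2590 + 16201)*(1386 + 12402))/34542 - 6721/27817 = (13611*13788)*(1/34542) - 6721*1/27817 = 187668468*(1/34542) - 6721/27817 = 10426026/1919 - 6721/27817 = 290007867643/53380823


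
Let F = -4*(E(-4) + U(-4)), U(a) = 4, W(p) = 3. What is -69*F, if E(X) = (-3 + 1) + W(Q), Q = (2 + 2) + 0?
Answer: 1380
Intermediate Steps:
Q = 4 (Q = 4 + 0 = 4)
E(X) = 1 (E(X) = (-3 + 1) + 3 = -2 + 3 = 1)
F = -20 (F = -4*(1 + 4) = -4*5 = -20)
-69*F = -69*(-20) = 1380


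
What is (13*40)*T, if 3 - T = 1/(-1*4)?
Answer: 1690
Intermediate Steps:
T = 13/4 (T = 3 - 1/((-1*4)) = 3 - 1/(-4) = 3 - 1*(-1/4) = 3 + 1/4 = 13/4 ≈ 3.2500)
(13*40)*T = (13*40)*(13/4) = 520*(13/4) = 1690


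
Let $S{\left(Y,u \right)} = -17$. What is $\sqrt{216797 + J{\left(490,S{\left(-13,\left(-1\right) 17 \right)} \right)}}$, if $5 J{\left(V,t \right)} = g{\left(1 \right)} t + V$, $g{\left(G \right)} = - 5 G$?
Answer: $4 \sqrt{13557} \approx 465.74$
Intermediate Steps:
$J{\left(V,t \right)} = - t + \frac{V}{5}$ ($J{\left(V,t \right)} = \frac{\left(-5\right) 1 t + V}{5} = \frac{- 5 t + V}{5} = \frac{V - 5 t}{5} = - t + \frac{V}{5}$)
$\sqrt{216797 + J{\left(490,S{\left(-13,\left(-1\right) 17 \right)} \right)}} = \sqrt{216797 + \left(\left(-1\right) \left(-17\right) + \frac{1}{5} \cdot 490\right)} = \sqrt{216797 + \left(17 + 98\right)} = \sqrt{216797 + 115} = \sqrt{216912} = 4 \sqrt{13557}$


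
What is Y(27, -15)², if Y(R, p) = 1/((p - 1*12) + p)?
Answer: 1/1764 ≈ 0.00056689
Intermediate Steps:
Y(R, p) = 1/(-12 + 2*p) (Y(R, p) = 1/((p - 12) + p) = 1/((-12 + p) + p) = 1/(-12 + 2*p))
Y(27, -15)² = (1/(2*(-6 - 15)))² = ((½)/(-21))² = ((½)*(-1/21))² = (-1/42)² = 1/1764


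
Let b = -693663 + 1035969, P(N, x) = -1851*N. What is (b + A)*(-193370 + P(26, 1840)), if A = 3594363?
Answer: -950689816824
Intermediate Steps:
b = 342306
(b + A)*(-193370 + P(26, 1840)) = (342306 + 3594363)*(-193370 - 1851*26) = 3936669*(-193370 - 48126) = 3936669*(-241496) = -950689816824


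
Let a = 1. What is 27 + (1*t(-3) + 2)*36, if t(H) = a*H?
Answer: -9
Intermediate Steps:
t(H) = H (t(H) = 1*H = H)
27 + (1*t(-3) + 2)*36 = 27 + (1*(-3) + 2)*36 = 27 + (-3 + 2)*36 = 27 - 1*36 = 27 - 36 = -9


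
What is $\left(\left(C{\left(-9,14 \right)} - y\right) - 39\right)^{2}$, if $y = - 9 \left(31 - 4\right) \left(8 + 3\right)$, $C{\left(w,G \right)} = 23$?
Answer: $7059649$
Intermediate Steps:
$y = -2673$ ($y = - 9 \cdot 27 \cdot 11 = \left(-9\right) 297 = -2673$)
$\left(\left(C{\left(-9,14 \right)} - y\right) - 39\right)^{2} = \left(\left(23 - -2673\right) - 39\right)^{2} = \left(\left(23 + 2673\right) - 39\right)^{2} = \left(2696 - 39\right)^{2} = 2657^{2} = 7059649$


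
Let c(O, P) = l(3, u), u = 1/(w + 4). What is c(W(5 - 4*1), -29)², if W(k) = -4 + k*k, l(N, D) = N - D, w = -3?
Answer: 4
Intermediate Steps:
u = 1 (u = 1/(-3 + 4) = 1/1 = 1)
W(k) = -4 + k²
c(O, P) = 2 (c(O, P) = 3 - 1*1 = 3 - 1 = 2)
c(W(5 - 4*1), -29)² = 2² = 4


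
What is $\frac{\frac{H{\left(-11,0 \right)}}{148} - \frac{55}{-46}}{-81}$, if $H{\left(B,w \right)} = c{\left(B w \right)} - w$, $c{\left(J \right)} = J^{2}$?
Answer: $- \frac{55}{3726} \approx -0.014761$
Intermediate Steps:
$H{\left(B,w \right)} = - w + B^{2} w^{2}$ ($H{\left(B,w \right)} = \left(B w\right)^{2} - w = B^{2} w^{2} - w = - w + B^{2} w^{2}$)
$\frac{\frac{H{\left(-11,0 \right)}}{148} - \frac{55}{-46}}{-81} = \frac{\frac{0 \left(-1 + 0 \left(-11\right)^{2}\right)}{148} - \frac{55}{-46}}{-81} = \left(0 \left(-1 + 0 \cdot 121\right) \frac{1}{148} - - \frac{55}{46}\right) \left(- \frac{1}{81}\right) = \left(0 \left(-1 + 0\right) \frac{1}{148} + \frac{55}{46}\right) \left(- \frac{1}{81}\right) = \left(0 \left(-1\right) \frac{1}{148} + \frac{55}{46}\right) \left(- \frac{1}{81}\right) = \left(0 \cdot \frac{1}{148} + \frac{55}{46}\right) \left(- \frac{1}{81}\right) = \left(0 + \frac{55}{46}\right) \left(- \frac{1}{81}\right) = \frac{55}{46} \left(- \frac{1}{81}\right) = - \frac{55}{3726}$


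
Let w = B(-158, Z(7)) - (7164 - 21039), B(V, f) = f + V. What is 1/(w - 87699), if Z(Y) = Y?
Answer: -1/73975 ≈ -1.3518e-5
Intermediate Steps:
B(V, f) = V + f
w = 13724 (w = (-158 + 7) - (7164 - 21039) = -151 - 1*(-13875) = -151 + 13875 = 13724)
1/(w - 87699) = 1/(13724 - 87699) = 1/(-73975) = -1/73975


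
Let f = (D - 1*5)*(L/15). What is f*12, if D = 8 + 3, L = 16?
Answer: 384/5 ≈ 76.800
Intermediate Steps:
D = 11
f = 32/5 (f = (11 - 1*5)*(16/15) = (11 - 5)*(16*(1/15)) = 6*(16/15) = 32/5 ≈ 6.4000)
f*12 = (32/5)*12 = 384/5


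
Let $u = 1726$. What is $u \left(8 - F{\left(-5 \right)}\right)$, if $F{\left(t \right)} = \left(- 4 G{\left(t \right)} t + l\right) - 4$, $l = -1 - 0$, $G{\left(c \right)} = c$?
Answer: $195038$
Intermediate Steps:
$l = -1$ ($l = -1 + 0 = -1$)
$F{\left(t \right)} = -5 - 4 t^{2}$ ($F{\left(t \right)} = \left(- 4 t t - 1\right) - 4 = \left(- 4 t^{2} - 1\right) - 4 = \left(-1 - 4 t^{2}\right) - 4 = -5 - 4 t^{2}$)
$u \left(8 - F{\left(-5 \right)}\right) = 1726 \left(8 - \left(-5 - 4 \left(-5\right)^{2}\right)\right) = 1726 \left(8 - \left(-5 - 100\right)\right) = 1726 \left(8 - -105\right) = 1726 \left(8 + 105\right) = 1726 \cdot 113 = 195038$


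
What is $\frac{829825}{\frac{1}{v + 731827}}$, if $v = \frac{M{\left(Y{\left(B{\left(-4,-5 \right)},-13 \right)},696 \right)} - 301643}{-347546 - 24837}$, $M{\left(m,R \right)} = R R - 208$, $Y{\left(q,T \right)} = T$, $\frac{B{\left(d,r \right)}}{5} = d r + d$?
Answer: $\frac{226143702519624200}{372383} \approx 6.0729 \cdot 10^{11}$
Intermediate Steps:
$B{\left(d,r \right)} = 5 d + 5 d r$ ($B{\left(d,r \right)} = 5 \left(d r + d\right) = 5 \left(d + d r\right) = 5 d + 5 d r$)
$M{\left(m,R \right)} = -208 + R^{2}$ ($M{\left(m,R \right)} = R^{2} - 208 = -208 + R^{2}$)
$v = - \frac{182565}{372383}$ ($v = \frac{\left(-208 + 696^{2}\right) - 301643}{-347546 - 24837} = \frac{\left(-208 + 484416\right) - 301643}{-372383} = \left(484208 - 301643\right) \left(- \frac{1}{372383}\right) = 182565 \left(- \frac{1}{372383}\right) = - \frac{182565}{372383} \approx -0.49026$)
$\frac{829825}{\frac{1}{v + 731827}} = \frac{829825}{\frac{1}{- \frac{182565}{372383} + 731827}} = \frac{829825}{\frac{1}{\frac{272519751176}{372383}}} = \frac{829825}{\frac{372383}{272519751176}} = 829825 \cdot \frac{272519751176}{372383} = \frac{226143702519624200}{372383}$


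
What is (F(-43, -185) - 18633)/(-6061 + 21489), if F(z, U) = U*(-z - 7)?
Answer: -25293/15428 ≈ -1.6394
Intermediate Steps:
F(z, U) = U*(-7 - z)
(F(-43, -185) - 18633)/(-6061 + 21489) = (-1*(-185)*(7 - 43) - 18633)/(-6061 + 21489) = (-1*(-185)*(-36) - 18633)/15428 = (-6660 - 18633)*(1/15428) = -25293*1/15428 = -25293/15428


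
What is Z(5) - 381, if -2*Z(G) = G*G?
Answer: -787/2 ≈ -393.50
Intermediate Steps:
Z(G) = -G²/2 (Z(G) = -G*G/2 = -G²/2)
Z(5) - 381 = -½*5² - 381 = -½*25 - 381 = -25/2 - 381 = -787/2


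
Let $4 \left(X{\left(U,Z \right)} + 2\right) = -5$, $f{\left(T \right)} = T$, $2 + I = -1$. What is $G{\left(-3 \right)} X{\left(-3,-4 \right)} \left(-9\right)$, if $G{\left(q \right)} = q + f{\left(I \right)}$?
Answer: $- \frac{351}{2} \approx -175.5$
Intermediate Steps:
$I = -3$ ($I = -2 - 1 = -3$)
$X{\left(U,Z \right)} = - \frac{13}{4}$ ($X{\left(U,Z \right)} = -2 + \frac{1}{4} \left(-5\right) = -2 - \frac{5}{4} = - \frac{13}{4}$)
$G{\left(q \right)} = -3 + q$ ($G{\left(q \right)} = q - 3 = -3 + q$)
$G{\left(-3 \right)} X{\left(-3,-4 \right)} \left(-9\right) = \left(-3 - 3\right) \left(- \frac{13}{4}\right) \left(-9\right) = \left(-6\right) \left(- \frac{13}{4}\right) \left(-9\right) = \frac{39}{2} \left(-9\right) = - \frac{351}{2}$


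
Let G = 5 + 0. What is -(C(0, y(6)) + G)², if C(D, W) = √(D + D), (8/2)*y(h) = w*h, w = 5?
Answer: -25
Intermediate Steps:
y(h) = 5*h/4 (y(h) = (5*h)/4 = 5*h/4)
G = 5
C(D, W) = √2*√D (C(D, W) = √(2*D) = √2*√D)
-(C(0, y(6)) + G)² = -(√2*√0 + 5)² = -(√2*0 + 5)² = -(0 + 5)² = -1*5² = -1*25 = -25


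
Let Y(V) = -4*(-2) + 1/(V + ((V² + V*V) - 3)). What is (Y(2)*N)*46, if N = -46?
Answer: -120612/7 ≈ -17230.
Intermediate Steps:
Y(V) = 8 + 1/(-3 + V + 2*V²) (Y(V) = 8 + 1/(V + ((V² + V²) - 3)) = 8 + 1/(V + (2*V² - 3)) = 8 + 1/(V + (-3 + 2*V²)) = 8 + 1/(-3 + V + 2*V²))
(Y(2)*N)*46 = (((-23 + 8*2 + 16*2²)/(-3 + 2 + 2*2²))*(-46))*46 = (((-23 + 16 + 16*4)/(-3 + 2 + 2*4))*(-46))*46 = (((-23 + 16 + 64)/(-3 + 2 + 8))*(-46))*46 = ((57/7)*(-46))*46 = -2622/7*46 = -120612/7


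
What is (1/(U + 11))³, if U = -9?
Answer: ⅛ ≈ 0.12500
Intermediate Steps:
(1/(U + 11))³ = (1/(-9 + 11))³ = (1/2)³ = (½)³ = ⅛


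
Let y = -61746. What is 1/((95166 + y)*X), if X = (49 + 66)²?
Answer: 1/441979500 ≈ 2.2625e-9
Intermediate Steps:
X = 13225 (X = 115² = 13225)
1/((95166 + y)*X) = 1/((95166 - 61746)*13225) = (1/13225)/33420 = (1/33420)*(1/13225) = 1/441979500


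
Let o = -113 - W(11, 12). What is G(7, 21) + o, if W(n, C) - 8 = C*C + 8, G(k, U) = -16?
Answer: -289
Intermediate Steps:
W(n, C) = 16 + C**2 (W(n, C) = 8 + (C*C + 8) = 8 + (C**2 + 8) = 8 + (8 + C**2) = 16 + C**2)
o = -273 (o = -113 - (16 + 12**2) = -113 - (16 + 144) = -113 - 1*160 = -113 - 160 = -273)
G(7, 21) + o = -16 - 273 = -289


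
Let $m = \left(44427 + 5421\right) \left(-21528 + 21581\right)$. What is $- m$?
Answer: $-2641944$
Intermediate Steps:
$m = 2641944$ ($m = 49848 \cdot 53 = 2641944$)
$- m = \left(-1\right) 2641944 = -2641944$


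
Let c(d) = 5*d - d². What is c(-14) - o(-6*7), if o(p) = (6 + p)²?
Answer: -1562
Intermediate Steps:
c(d) = -d² + 5*d
c(-14) - o(-6*7) = -14*(5 - 1*(-14)) - (6 - 6*7)² = -14*(5 + 14) - (6 - 42)² = -14*19 - 1*(-36)² = -266 - 1*1296 = -266 - 1296 = -1562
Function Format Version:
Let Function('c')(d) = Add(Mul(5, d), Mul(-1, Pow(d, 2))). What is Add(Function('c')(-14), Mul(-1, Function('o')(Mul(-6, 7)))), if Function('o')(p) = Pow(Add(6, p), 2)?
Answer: -1562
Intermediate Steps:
Function('c')(d) = Add(Mul(-1, Pow(d, 2)), Mul(5, d))
Add(Function('c')(-14), Mul(-1, Function('o')(Mul(-6, 7)))) = Add(Mul(-14, Add(5, Mul(-1, -14))), Mul(-1, Pow(Add(6, Mul(-6, 7)), 2))) = Add(Mul(-14, Add(5, 14)), Mul(-1, Pow(Add(6, -42), 2))) = Add(Mul(-14, 19), Mul(-1, Pow(-36, 2))) = Add(-266, Mul(-1, 1296)) = Add(-266, -1296) = -1562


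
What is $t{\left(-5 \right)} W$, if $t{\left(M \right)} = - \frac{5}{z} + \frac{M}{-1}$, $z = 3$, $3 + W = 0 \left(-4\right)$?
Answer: $-10$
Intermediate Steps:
$W = -3$ ($W = -3 + 0 \left(-4\right) = -3 + 0 = -3$)
$t{\left(M \right)} = - \frac{5}{3} - M$ ($t{\left(M \right)} = - \frac{5}{3} + \frac{M}{-1} = \left(-5\right) \frac{1}{3} + M \left(-1\right) = - \frac{5}{3} - M$)
$t{\left(-5 \right)} W = \left(- \frac{5}{3} - -5\right) \left(-3\right) = \left(- \frac{5}{3} + 5\right) \left(-3\right) = \frac{10}{3} \left(-3\right) = -10$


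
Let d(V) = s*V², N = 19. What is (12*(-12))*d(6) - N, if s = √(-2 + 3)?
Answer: -5203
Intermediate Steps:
s = 1 (s = √1 = 1)
d(V) = V² (d(V) = 1*V² = V²)
(12*(-12))*d(6) - N = (12*(-12))*6² - 1*19 = -144*36 - 19 = -5184 - 19 = -5203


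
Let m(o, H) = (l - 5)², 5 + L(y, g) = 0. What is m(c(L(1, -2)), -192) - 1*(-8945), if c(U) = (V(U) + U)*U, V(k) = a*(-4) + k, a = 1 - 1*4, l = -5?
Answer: 9045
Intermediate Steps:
a = -3 (a = 1 - 4 = -3)
L(y, g) = -5 (L(y, g) = -5 + 0 = -5)
V(k) = 12 + k (V(k) = -3*(-4) + k = 12 + k)
c(U) = U*(12 + 2*U) (c(U) = ((12 + U) + U)*U = (12 + 2*U)*U = U*(12 + 2*U))
m(o, H) = 100 (m(o, H) = (-5 - 5)² = (-10)² = 100)
m(c(L(1, -2)), -192) - 1*(-8945) = 100 - 1*(-8945) = 100 + 8945 = 9045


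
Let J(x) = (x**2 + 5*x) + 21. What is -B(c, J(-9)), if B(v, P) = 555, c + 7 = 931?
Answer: -555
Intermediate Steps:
c = 924 (c = -7 + 931 = 924)
J(x) = 21 + x**2 + 5*x
-B(c, J(-9)) = -1*555 = -555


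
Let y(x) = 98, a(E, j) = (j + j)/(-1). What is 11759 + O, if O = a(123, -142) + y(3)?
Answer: 12141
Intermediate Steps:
a(E, j) = -2*j
O = 382 (O = -2*(-142) + 98 = 284 + 98 = 382)
11759 + O = 11759 + 382 = 12141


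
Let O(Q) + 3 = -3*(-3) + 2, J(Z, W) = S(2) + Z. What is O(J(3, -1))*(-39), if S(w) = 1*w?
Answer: -312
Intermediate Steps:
S(w) = w
J(Z, W) = 2 + Z
O(Q) = 8 (O(Q) = -3 + (-3*(-3) + 2) = -3 + (9 + 2) = -3 + 11 = 8)
O(J(3, -1))*(-39) = 8*(-39) = -312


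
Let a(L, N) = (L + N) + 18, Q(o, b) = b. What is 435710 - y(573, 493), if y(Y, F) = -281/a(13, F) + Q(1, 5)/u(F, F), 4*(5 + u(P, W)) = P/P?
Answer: 4337944579/9956 ≈ 4.3571e+5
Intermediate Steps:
u(P, W) = -19/4 (u(P, W) = -5 + (P/P)/4 = -5 + (¼)*1 = -5 + ¼ = -19/4)
a(L, N) = 18 + L + N
y(Y, F) = -20/19 - 281/(31 + F) (y(Y, F) = -281/(18 + 13 + F) + 5/(-19/4) = -281/(31 + F) + 5*(-4/19) = -281/(31 + F) - 20/19 = -20/19 - 281/(31 + F))
435710 - y(573, 493) = 435710 - (-5959 - 20*493)/(19*(31 + 493)) = 435710 - (-5959 - 9860)/(19*524) = 435710 - (-15819)/(19*524) = 435710 - 1*(-15819/9956) = 435710 + 15819/9956 = 4337944579/9956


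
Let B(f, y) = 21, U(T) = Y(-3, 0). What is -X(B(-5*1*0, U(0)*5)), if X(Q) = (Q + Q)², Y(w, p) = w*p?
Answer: -1764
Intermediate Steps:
Y(w, p) = p*w
U(T) = 0 (U(T) = 0*(-3) = 0)
X(Q) = 4*Q² (X(Q) = (2*Q)² = 4*Q²)
-X(B(-5*1*0, U(0)*5)) = -4*21² = -4*441 = -1*1764 = -1764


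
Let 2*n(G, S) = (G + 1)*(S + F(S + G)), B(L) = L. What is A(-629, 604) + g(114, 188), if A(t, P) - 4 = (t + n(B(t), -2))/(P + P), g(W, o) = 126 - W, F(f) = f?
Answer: 217461/1208 ≈ 180.02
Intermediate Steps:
n(G, S) = (1 + G)*(G + 2*S)/2 (n(G, S) = ((G + 1)*(S + (S + G)))/2 = ((1 + G)*(S + (G + S)))/2 = ((1 + G)*(G + 2*S))/2 = (1 + G)*(G + 2*S)/2)
A(t, P) = 4 + (-2 + t²/2 - t/2)/(2*P) (A(t, P) = 4 + (t + (-2 + t/2 + t²/2 + t*(-2)))/(P + P) = 4 + (t + (-2 + t/2 + t²/2 - 2*t))/((2*P)) = 4 + (t + (-2 + t²/2 - 3*t/2))*(1/(2*P)) = 4 + (-2 + t²/2 - t/2)*(1/(2*P)) = 4 + (-2 + t²/2 - t/2)/(2*P))
A(-629, 604) + g(114, 188) = (¼)*(-4 + (-629)² - 1*(-629) + 16*604)/604 + (126 - 1*114) = (¼)*(1/604)*(-4 + 395641 + 629 + 9664) + (126 - 114) = (¼)*(1/604)*405930 + 12 = 202965/1208 + 12 = 217461/1208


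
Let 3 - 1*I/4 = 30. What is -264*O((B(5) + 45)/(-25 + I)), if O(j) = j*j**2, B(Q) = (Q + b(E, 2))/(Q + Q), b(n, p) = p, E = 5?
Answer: 3149651769/294079625 ≈ 10.710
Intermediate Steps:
I = -108 (I = 12 - 4*30 = 12 - 120 = -108)
B(Q) = (2 + Q)/(2*Q) (B(Q) = (Q + 2)/(Q + Q) = (2 + Q)/((2*Q)) = (2 + Q)*(1/(2*Q)) = (2 + Q)/(2*Q))
O(j) = j**3
-264*O((B(5) + 45)/(-25 + I)) = -264*((1/2)*(2 + 5)/5 + 45)**3/(-25 - 108)**3 = -264*(-((1/2)*(1/5)*7 + 45)**3/2352637) = -264*(-(7/10 + 45)**3/2352637) = -264*((457/10)*(-1/133))**3 = -264*(-457/1330)**3 = -264*(-95443993/2352637000) = 3149651769/294079625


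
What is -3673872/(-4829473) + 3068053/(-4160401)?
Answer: 467701616603/20092544298673 ≈ 0.023277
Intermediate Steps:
-3673872/(-4829473) + 3068053/(-4160401) = -3673872*(-1/4829473) + 3068053*(-1/4160401) = 3673872/4829473 - 3068053/4160401 = 467701616603/20092544298673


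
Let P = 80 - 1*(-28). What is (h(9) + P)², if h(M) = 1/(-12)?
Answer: 1677025/144 ≈ 11646.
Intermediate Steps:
h(M) = -1/12
P = 108 (P = 80 + 28 = 108)
(h(9) + P)² = (-1/12 + 108)² = (1295/12)² = 1677025/144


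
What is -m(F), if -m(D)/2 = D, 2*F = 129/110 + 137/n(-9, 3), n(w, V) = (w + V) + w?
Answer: -2627/330 ≈ -7.9606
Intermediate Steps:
n(w, V) = V + 2*w (n(w, V) = (V + w) + w = V + 2*w)
F = -2627/660 (F = (129/110 + 137/(3 + 2*(-9)))/2 = (129*(1/110) + 137/(3 - 18))/2 = (129/110 + 137/(-15))/2 = (129/110 + 137*(-1/15))/2 = (129/110 - 137/15)/2 = (½)*(-2627/330) = -2627/660 ≈ -3.9803)
m(D) = -2*D
-m(F) = -(-2)*(-2627)/660 = -1*2627/330 = -2627/330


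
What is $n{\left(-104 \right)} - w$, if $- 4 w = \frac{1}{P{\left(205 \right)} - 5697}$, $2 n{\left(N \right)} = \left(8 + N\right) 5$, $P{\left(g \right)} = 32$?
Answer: $- \frac{5438401}{22660} \approx -240.0$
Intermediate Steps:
$n{\left(N \right)} = 20 + \frac{5 N}{2}$ ($n{\left(N \right)} = \frac{\left(8 + N\right) 5}{2} = \frac{40 + 5 N}{2} = 20 + \frac{5 N}{2}$)
$w = \frac{1}{22660}$ ($w = - \frac{1}{4 \left(32 - 5697\right)} = - \frac{1}{4 \left(-5665\right)} = \left(- \frac{1}{4}\right) \left(- \frac{1}{5665}\right) = \frac{1}{22660} \approx 4.4131 \cdot 10^{-5}$)
$n{\left(-104 \right)} - w = \left(20 + \frac{5}{2} \left(-104\right)\right) - \frac{1}{22660} = \left(20 - 260\right) - \frac{1}{22660} = -240 - \frac{1}{22660} = - \frac{5438401}{22660}$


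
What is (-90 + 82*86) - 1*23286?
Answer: -16324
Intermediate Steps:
(-90 + 82*86) - 1*23286 = (-90 + 7052) - 23286 = 6962 - 23286 = -16324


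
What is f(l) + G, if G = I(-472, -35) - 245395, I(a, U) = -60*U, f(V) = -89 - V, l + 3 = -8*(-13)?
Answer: -243485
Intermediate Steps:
l = 101 (l = -3 - 8*(-13) = -3 + 104 = 101)
G = -243295 (G = -60*(-35) - 245395 = 2100 - 245395 = -243295)
f(l) + G = (-89 - 1*101) - 243295 = (-89 - 101) - 243295 = -190 - 243295 = -243485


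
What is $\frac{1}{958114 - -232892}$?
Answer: $\frac{1}{1191006} \approx 8.3963 \cdot 10^{-7}$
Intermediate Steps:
$\frac{1}{958114 - -232892} = \frac{1}{958114 + \left(-221819 + 454711\right)} = \frac{1}{958114 + 232892} = \frac{1}{1191006}$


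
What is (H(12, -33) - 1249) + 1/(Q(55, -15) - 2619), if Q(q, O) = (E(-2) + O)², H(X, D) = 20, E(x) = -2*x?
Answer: -3070043/2498 ≈ -1229.0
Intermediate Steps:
Q(q, O) = (4 + O)² (Q(q, O) = (-2*(-2) + O)² = (4 + O)²)
(H(12, -33) - 1249) + 1/(Q(55, -15) - 2619) = (20 - 1249) + 1/((4 - 15)² - 2619) = -1229 + 1/((-11)² - 2619) = -1229 + 1/(121 - 2619) = -1229 + 1/(-2498) = -1229 - 1/2498 = -3070043/2498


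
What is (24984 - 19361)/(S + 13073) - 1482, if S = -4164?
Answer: -13197515/8909 ≈ -1481.4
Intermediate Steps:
(24984 - 19361)/(S + 13073) - 1482 = (24984 - 19361)/(-4164 + 13073) - 1482 = 5623/8909 - 1482 = -13197515/8909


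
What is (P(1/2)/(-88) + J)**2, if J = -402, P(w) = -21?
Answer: 1249976025/7744 ≈ 1.6141e+5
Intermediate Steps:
(P(1/2)/(-88) + J)**2 = (-21/(-88) - 402)**2 = (-21*(-1/88) - 402)**2 = (21/88 - 402)**2 = (-35355/88)**2 = 1249976025/7744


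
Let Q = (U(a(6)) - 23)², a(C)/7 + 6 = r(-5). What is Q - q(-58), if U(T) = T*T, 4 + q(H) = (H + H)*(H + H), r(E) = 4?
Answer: 16477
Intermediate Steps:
a(C) = -14 (a(C) = -42 + 7*4 = -42 + 28 = -14)
q(H) = -4 + 4*H² (q(H) = -4 + (H + H)*(H + H) = -4 + (2*H)*(2*H) = -4 + 4*H²)
U(T) = T²
Q = 29929 (Q = ((-14)² - 23)² = (196 - 23)² = 173² = 29929)
Q - q(-58) = 29929 - (-4 + 4*(-58)²) = 29929 - (-4 + 4*3364) = 29929 - (-4 + 13456) = 29929 - 1*13452 = 29929 - 13452 = 16477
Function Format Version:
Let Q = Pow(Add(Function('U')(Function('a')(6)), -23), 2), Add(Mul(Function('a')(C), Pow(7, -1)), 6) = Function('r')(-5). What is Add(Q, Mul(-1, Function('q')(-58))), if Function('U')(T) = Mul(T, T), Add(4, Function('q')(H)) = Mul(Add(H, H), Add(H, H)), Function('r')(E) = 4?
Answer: 16477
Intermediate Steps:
Function('a')(C) = -14 (Function('a')(C) = Add(-42, Mul(7, 4)) = Add(-42, 28) = -14)
Function('q')(H) = Add(-4, Mul(4, Pow(H, 2))) (Function('q')(H) = Add(-4, Mul(Add(H, H), Add(H, H))) = Add(-4, Mul(Mul(2, H), Mul(2, H))) = Add(-4, Mul(4, Pow(H, 2))))
Function('U')(T) = Pow(T, 2)
Q = 29929 (Q = Pow(Add(Pow(-14, 2), -23), 2) = Pow(Add(196, -23), 2) = Pow(173, 2) = 29929)
Add(Q, Mul(-1, Function('q')(-58))) = Add(29929, Mul(-1, Add(-4, Mul(4, Pow(-58, 2))))) = Add(29929, Mul(-1, Add(-4, Mul(4, 3364)))) = Add(29929, Mul(-1, Add(-4, 13456))) = Add(29929, Mul(-1, 13452)) = Add(29929, -13452) = 16477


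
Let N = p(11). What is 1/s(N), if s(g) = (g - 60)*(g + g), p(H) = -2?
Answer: 1/248 ≈ 0.0040323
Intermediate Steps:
N = -2
s(g) = 2*g*(-60 + g) (s(g) = (-60 + g)*(2*g) = 2*g*(-60 + g))
1/s(N) = 1/(2*(-2)*(-60 - 2)) = 1/(2*(-2)*(-62)) = 1/248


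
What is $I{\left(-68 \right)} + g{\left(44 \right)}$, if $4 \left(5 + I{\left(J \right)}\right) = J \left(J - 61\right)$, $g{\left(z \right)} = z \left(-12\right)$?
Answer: $1660$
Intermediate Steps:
$g{\left(z \right)} = - 12 z$
$I{\left(J \right)} = -5 + \frac{J \left(-61 + J\right)}{4}$ ($I{\left(J \right)} = -5 + \frac{J \left(J - 61\right)}{4} = -5 + \frac{J \left(-61 + J\right)}{4}$)
$I{\left(-68 \right)} + g{\left(44 \right)} = \left(-5 - -1037 + \frac{\left(-68\right)^{2}}{4}\right) - 528 = \left(-5 + 1037 + \frac{1}{4} \cdot 4624\right) - 528 = \left(-5 + 1037 + 1156\right) - 528 = 2188 - 528 = 1660$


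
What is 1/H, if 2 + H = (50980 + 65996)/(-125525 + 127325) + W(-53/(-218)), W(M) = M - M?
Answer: 75/4724 ≈ 0.015876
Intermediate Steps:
W(M) = 0
H = 4724/75 (H = -2 + ((50980 + 65996)/(-125525 + 127325) + 0) = -2 + (116976/1800 + 0) = -2 + (116976*(1/1800) + 0) = -2 + (4874/75 + 0) = -2 + 4874/75 = 4724/75 ≈ 62.987)
1/H = 1/(4724/75) = 75/4724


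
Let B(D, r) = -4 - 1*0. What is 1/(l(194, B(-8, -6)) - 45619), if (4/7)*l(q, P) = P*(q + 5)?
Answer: -1/47012 ≈ -2.1271e-5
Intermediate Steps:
B(D, r) = -4 (B(D, r) = -4 + 0 = -4)
l(q, P) = 7*P*(5 + q)/4 (l(q, P) = 7*(P*(q + 5))/4 = 7*(P*(5 + q))/4 = 7*P*(5 + q)/4)
1/(l(194, B(-8, -6)) - 45619) = 1/((7/4)*(-4)*(5 + 194) - 45619) = 1/((7/4)*(-4)*199 - 45619) = 1/(-1393 - 45619) = 1/(-47012) = -1/47012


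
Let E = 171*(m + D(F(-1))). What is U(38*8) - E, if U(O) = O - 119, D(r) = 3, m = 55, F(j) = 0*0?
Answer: -9733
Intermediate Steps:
F(j) = 0
U(O) = -119 + O
E = 9918 (E = 171*(55 + 3) = 171*58 = 9918)
U(38*8) - E = (-119 + 38*8) - 1*9918 = (-119 + 304) - 9918 = 185 - 9918 = -9733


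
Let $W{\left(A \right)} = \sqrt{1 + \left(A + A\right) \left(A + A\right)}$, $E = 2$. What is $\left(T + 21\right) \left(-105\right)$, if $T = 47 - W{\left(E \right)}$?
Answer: $-7140 + 105 \sqrt{17} \approx -6707.1$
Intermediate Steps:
$W{\left(A \right)} = \sqrt{1 + 4 A^{2}}$ ($W{\left(A \right)} = \sqrt{1 + 2 A 2 A} = \sqrt{1 + 4 A^{2}}$)
$T = 47 - \sqrt{17}$ ($T = 47 - \sqrt{1 + 4 \cdot 2^{2}} = 47 - \sqrt{1 + 4 \cdot 4} = 47 - \sqrt{1 + 16} = 47 - \sqrt{17} \approx 42.877$)
$\left(T + 21\right) \left(-105\right) = \left(\left(47 - \sqrt{17}\right) + 21\right) \left(-105\right) = \left(68 - \sqrt{17}\right) \left(-105\right) = -7140 + 105 \sqrt{17}$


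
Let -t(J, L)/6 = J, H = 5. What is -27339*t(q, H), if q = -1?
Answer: -164034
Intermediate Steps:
t(J, L) = -6*J
-27339*t(q, H) = -(-164034)*(-1) = -27339*6 = -164034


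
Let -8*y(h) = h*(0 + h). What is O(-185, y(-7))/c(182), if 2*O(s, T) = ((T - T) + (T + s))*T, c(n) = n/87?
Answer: 931161/3328 ≈ 279.80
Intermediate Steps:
y(h) = -h²/8 (y(h) = -h*(0 + h)/8 = -h*h/8 = -h²/8)
c(n) = n/87 (c(n) = n*(1/87) = n/87)
O(s, T) = T*(T + s)/2 (O(s, T) = (((T - T) + (T + s))*T)/2 = ((0 + (T + s))*T)/2 = ((T + s)*T)/2 = (T*(T + s))/2 = T*(T + s)/2)
O(-185, y(-7))/c(182) = ((-⅛*(-7)²)*(-⅛*(-7)² - 185)/2)/(((1/87)*182)) = ((-⅛*49)*(-⅛*49 - 185)/2)/(182/87) = ((½)*(-49/8)*(-49/8 - 185))*(87/182) = ((½)*(-49/8)*(-1529/8))*(87/182) = (74921/128)*(87/182) = 931161/3328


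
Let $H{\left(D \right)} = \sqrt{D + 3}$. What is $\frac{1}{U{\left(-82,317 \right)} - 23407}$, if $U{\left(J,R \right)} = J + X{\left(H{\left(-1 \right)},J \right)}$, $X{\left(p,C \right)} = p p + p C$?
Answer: $- \frac{23487}{551625721} + \frac{82 \sqrt{2}}{551625721} \approx -4.2368 \cdot 10^{-5}$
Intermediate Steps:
$H{\left(D \right)} = \sqrt{3 + D}$
$X{\left(p,C \right)} = p^{2} + C p$
$U{\left(J,R \right)} = J + \sqrt{2} \left(J + \sqrt{2}\right)$ ($U{\left(J,R \right)} = J + \sqrt{3 - 1} \left(J + \sqrt{3 - 1}\right) = J + \sqrt{2} \left(J + \sqrt{2}\right)$)
$\frac{1}{U{\left(-82,317 \right)} - 23407} = \frac{1}{\left(2 - 82 - 82 \sqrt{2}\right) - 23407} = \frac{1}{\left(-80 - 82 \sqrt{2}\right) - 23407} = \frac{1}{-23487 - 82 \sqrt{2}}$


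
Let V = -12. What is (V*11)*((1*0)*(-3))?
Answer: 0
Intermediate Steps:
(V*11)*((1*0)*(-3)) = (-12*11)*((1*0)*(-3)) = -0*(-3) = -132*0 = 0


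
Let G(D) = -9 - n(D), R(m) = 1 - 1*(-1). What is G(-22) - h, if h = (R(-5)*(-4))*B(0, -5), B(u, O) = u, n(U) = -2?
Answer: -7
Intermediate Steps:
R(m) = 2 (R(m) = 1 + 1 = 2)
G(D) = -7 (G(D) = -9 - 1*(-2) = -9 + 2 = -7)
h = 0 (h = (2*(-4))*0 = -8*0 = 0)
G(-22) - h = -7 - 1*0 = -7 + 0 = -7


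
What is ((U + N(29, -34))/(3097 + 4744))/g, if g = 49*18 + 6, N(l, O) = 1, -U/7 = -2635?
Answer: 9223/3481404 ≈ 0.0026492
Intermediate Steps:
U = 18445 (U = -7*(-2635) = 18445)
g = 888 (g = 882 + 6 = 888)
((U + N(29, -34))/(3097 + 4744))/g = ((18445 + 1)/(3097 + 4744))/888 = (18446/7841)*(1/888) = 9223/3481404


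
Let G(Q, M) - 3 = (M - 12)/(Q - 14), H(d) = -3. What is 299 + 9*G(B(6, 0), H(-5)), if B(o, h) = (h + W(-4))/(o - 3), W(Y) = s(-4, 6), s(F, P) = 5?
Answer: 12467/37 ≈ 336.95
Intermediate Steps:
W(Y) = 5
B(o, h) = (5 + h)/(-3 + o) (B(o, h) = (h + 5)/(o - 3) = (5 + h)/(-3 + o))
G(Q, M) = 3 + (-12 + M)/(-14 + Q) (G(Q, M) = 3 + (M - 12)/(Q - 14) = 3 + (-12 + M)/(-14 + Q))
299 + 9*G(B(6, 0), H(-5)) = 299 + 9*((-54 - 3 + 3*((5 + 0)/(-3 + 6)))/(-14 + (5 + 0)/(-3 + 6))) = 299 + 9*((-54 - 3 + 3*(5/3))/(-14 + 5/3)) = 299 + 9*((-54 - 3 + 5)/(-37/3)) = 299 + 9*(-3/37*(-52)) = 299 + 9*(156/37) = 299 + 1404/37 = 12467/37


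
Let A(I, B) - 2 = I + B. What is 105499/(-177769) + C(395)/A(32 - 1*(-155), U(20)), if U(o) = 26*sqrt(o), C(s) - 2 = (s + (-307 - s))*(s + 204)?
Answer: -6180774708130/3946649569 + 9562332*sqrt(5)/22201 ≈ -602.97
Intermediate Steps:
C(s) = -62626 - 307*s (C(s) = 2 + (s + (-307 - s))*(s + 204) = 2 - 307*(204 + s) = 2 + (-62628 - 307*s) = -62626 - 307*s)
A(I, B) = 2 + B + I (A(I, B) = 2 + (I + B) = 2 + (B + I) = 2 + B + I)
105499/(-177769) + C(395)/A(32 - 1*(-155), U(20)) = 105499/(-177769) + (-62626 - 307*395)/(2 + 26*sqrt(20) + (32 - 1*(-155))) = 105499*(-1/177769) + (-62626 - 121265)/(2 + 26*(2*sqrt(5)) + (32 + 155)) = -105499/177769 - 183891/(2 + 52*sqrt(5) + 187) = -105499/177769 - 183891/(189 + 52*sqrt(5))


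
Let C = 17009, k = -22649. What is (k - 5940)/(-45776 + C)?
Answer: 28589/28767 ≈ 0.99381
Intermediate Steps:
(k - 5940)/(-45776 + C) = (-22649 - 5940)/(-45776 + 17009) = -28589/(-28767) = -28589*(-1/28767) = 28589/28767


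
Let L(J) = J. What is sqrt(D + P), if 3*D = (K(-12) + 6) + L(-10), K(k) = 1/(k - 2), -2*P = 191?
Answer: I*sqrt(4746)/7 ≈ 9.8416*I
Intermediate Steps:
P = -191/2 (P = -1/2*191 = -191/2 ≈ -95.500)
K(k) = 1/(-2 + k)
D = -19/14 (D = ((1/(-2 - 12) + 6) - 10)/3 = ((1/(-14) + 6) - 10)/3 = ((-1/14 + 6) - 10)/3 = (83/14 - 10)/3 = (1/3)*(-57/14) = -19/14 ≈ -1.3571)
sqrt(D + P) = sqrt(-19/14 - 191/2) = sqrt(-678/7) = I*sqrt(4746)/7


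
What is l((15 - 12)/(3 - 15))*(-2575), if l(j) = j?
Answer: 2575/4 ≈ 643.75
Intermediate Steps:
l((15 - 12)/(3 - 15))*(-2575) = ((15 - 12)/(3 - 15))*(-2575) = (3/(-12))*(-2575) = (3*(-1/12))*(-2575) = -¼*(-2575) = 2575/4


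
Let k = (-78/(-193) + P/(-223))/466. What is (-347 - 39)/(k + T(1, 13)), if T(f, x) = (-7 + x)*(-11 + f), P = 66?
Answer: 1935420791/300841446 ≈ 6.4334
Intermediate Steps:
T(f, x) = (-11 + f)*(-7 + x)
k = 2328/10028087 (k = (-78/(-193) + 66/(-223))/466 = (-78*(-1/193) + 66*(-1/223))*(1/466) = (78/193 - 66/223)*(1/466) = (4656/43039)*(1/466) = 2328/10028087 ≈ 0.00023215)
(-347 - 39)/(k + T(1, 13)) = (-347 - 39)/(2328/10028087 + (77 - 11*13 - 7*1 + 1*13)) = -386/(2328/10028087 + (77 - 143 - 7 + 13)) = -386/(2328/10028087 - 60) = -386/(-601682892/10028087) = -386*(-10028087/601682892) = 1935420791/300841446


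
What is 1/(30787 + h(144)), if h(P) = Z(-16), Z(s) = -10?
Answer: 1/30777 ≈ 3.2492e-5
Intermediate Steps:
h(P) = -10
1/(30787 + h(144)) = 1/(30787 - 10) = 1/30777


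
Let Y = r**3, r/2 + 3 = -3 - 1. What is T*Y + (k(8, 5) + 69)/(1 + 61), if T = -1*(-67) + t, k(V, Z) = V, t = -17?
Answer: -8506323/62 ≈ -1.3720e+5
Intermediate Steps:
r = -14 (r = -6 + 2*(-3 - 1) = -6 + 2*(-4) = -6 - 8 = -14)
T = 50 (T = -1*(-67) - 17 = 67 - 17 = 50)
Y = -2744 (Y = (-14)**3 = -2744)
T*Y + (k(8, 5) + 69)/(1 + 61) = 50*(-2744) + (8 + 69)/(1 + 61) = -137200 + 77/62 = -8506323/62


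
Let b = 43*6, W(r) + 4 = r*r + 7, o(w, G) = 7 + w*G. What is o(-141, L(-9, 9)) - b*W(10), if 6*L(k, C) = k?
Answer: -52711/2 ≈ -26356.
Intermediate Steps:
L(k, C) = k/6
o(w, G) = 7 + G*w
W(r) = 3 + r² (W(r) = -4 + (r*r + 7) = -4 + (r² + 7) = -4 + (7 + r²) = 3 + r²)
b = 258
o(-141, L(-9, 9)) - b*W(10) = (7 + ((⅙)*(-9))*(-141)) - 258*(3 + 10²) = (7 - 3/2*(-141)) - 258*(3 + 100) = (7 + 423/2) - 258*103 = 437/2 - 1*26574 = 437/2 - 26574 = -52711/2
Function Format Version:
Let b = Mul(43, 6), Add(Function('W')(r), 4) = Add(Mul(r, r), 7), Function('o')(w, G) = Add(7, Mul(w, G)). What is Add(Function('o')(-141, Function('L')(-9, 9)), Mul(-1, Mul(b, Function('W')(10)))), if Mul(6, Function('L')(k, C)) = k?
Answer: Rational(-52711, 2) ≈ -26356.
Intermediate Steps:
Function('L')(k, C) = Mul(Rational(1, 6), k)
Function('o')(w, G) = Add(7, Mul(G, w))
Function('W')(r) = Add(3, Pow(r, 2)) (Function('W')(r) = Add(-4, Add(Mul(r, r), 7)) = Add(-4, Add(Pow(r, 2), 7)) = Add(-4, Add(7, Pow(r, 2))) = Add(3, Pow(r, 2)))
b = 258
Add(Function('o')(-141, Function('L')(-9, 9)), Mul(-1, Mul(b, Function('W')(10)))) = Add(Add(7, Mul(Mul(Rational(1, 6), -9), -141)), Mul(-1, Mul(258, Add(3, Pow(10, 2))))) = Add(Add(7, Mul(Rational(-3, 2), -141)), Mul(-1, Mul(258, Add(3, 100)))) = Add(Add(7, Rational(423, 2)), Mul(-1, Mul(258, 103))) = Add(Rational(437, 2), Mul(-1, 26574)) = Add(Rational(437, 2), -26574) = Rational(-52711, 2)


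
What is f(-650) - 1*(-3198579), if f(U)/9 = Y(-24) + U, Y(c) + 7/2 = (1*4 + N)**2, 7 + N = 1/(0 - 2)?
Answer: 12771231/4 ≈ 3.1928e+6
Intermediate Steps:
N = -15/2 (N = -7 + 1/(0 - 2) = -7 + 1/(-2) = -7 - 1/2 = -15/2 ≈ -7.5000)
Y(c) = 35/4 (Y(c) = -7/2 + (1*4 - 15/2)**2 = -7/2 + (4 - 15/2)**2 = -7/2 + (-7/2)**2 = -7/2 + 49/4 = 35/4)
f(U) = 315/4 + 9*U (f(U) = 9*(35/4 + U) = 315/4 + 9*U)
f(-650) - 1*(-3198579) = (315/4 + 9*(-650)) - 1*(-3198579) = (315/4 - 5850) + 3198579 = -23085/4 + 3198579 = 12771231/4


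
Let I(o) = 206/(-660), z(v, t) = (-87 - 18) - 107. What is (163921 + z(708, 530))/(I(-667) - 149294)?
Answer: -54023970/49267123 ≈ -1.0966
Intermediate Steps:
z(v, t) = -212 (z(v, t) = -105 - 107 = -212)
I(o) = -103/330 (I(o) = 206*(-1/660) = -103/330)
(163921 + z(708, 530))/(I(-667) - 149294) = (163921 - 212)/(-103/330 - 149294) = 163709/(-49267123/330) = 163709*(-330/49267123) = -54023970/49267123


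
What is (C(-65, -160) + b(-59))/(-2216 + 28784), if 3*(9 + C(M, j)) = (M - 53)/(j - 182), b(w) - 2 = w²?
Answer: 1782221/13629384 ≈ 0.13076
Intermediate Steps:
b(w) = 2 + w²
C(M, j) = -9 + (-53 + M)/(3*(-182 + j)) (C(M, j) = -9 + ((M - 53)/(j - 182))/3 = -9 + ((-53 + M)/(-182 + j))/3 = -9 + (-53 + M)/(3*(-182 + j)))
(C(-65, -160) + b(-59))/(-2216 + 28784) = ((4861 - 65 - 27*(-160))/(3*(-182 - 160)) + (2 + (-59)²))/(-2216 + 28784) = ((⅓)*(4861 - 65 + 4320)/(-342) + (2 + 3481))/26568 = ((⅓)*(-1/342)*9116 + 3483)*(1/26568) = (-4558/513 + 3483)*(1/26568) = (1782221/513)*(1/26568) = 1782221/13629384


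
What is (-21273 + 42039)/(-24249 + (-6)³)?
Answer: -6922/8155 ≈ -0.84880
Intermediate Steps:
(-21273 + 42039)/(-24249 + (-6)³) = 20766/(-24249 - 216) = 20766/(-24465) = 20766*(-1/24465) = -6922/8155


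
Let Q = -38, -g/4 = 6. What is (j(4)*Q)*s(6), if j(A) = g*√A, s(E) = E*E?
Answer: 65664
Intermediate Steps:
s(E) = E²
g = -24 (g = -4*6 = -24)
j(A) = -24*√A
(j(4)*Q)*s(6) = (-24*√4*(-38))*6² = (-24*2*(-38))*36 = -48*(-38)*36 = 1824*36 = 65664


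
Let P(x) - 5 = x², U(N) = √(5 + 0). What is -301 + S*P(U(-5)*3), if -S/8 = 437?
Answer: -175101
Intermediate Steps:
U(N) = √5
S = -3496 (S = -8*437 = -3496)
P(x) = 5 + x²
-301 + S*P(U(-5)*3) = -301 - 3496*(5 + (√5*3)²) = -301 - 3496*(5 + (3*√5)²) = -301 - 3496*(5 + 45) = -301 - 3496*50 = -301 - 174800 = -175101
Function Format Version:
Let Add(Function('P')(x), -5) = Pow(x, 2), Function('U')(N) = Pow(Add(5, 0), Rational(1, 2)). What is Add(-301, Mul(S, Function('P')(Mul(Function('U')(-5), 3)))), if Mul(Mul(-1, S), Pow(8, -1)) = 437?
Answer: -175101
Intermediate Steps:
Function('U')(N) = Pow(5, Rational(1, 2))
S = -3496 (S = Mul(-8, 437) = -3496)
Function('P')(x) = Add(5, Pow(x, 2))
Add(-301, Mul(S, Function('P')(Mul(Function('U')(-5), 3)))) = Add(-301, Mul(-3496, Add(5, Pow(Mul(Pow(5, Rational(1, 2)), 3), 2)))) = Add(-301, Mul(-3496, Add(5, Pow(Mul(3, Pow(5, Rational(1, 2))), 2)))) = Add(-301, Mul(-3496, Add(5, 45))) = Add(-301, Mul(-3496, 50)) = Add(-301, -174800) = -175101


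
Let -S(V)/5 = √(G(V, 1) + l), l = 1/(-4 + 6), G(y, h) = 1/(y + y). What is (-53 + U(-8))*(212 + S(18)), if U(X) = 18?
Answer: -7420 + 175*√19/6 ≈ -7292.9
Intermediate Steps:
G(y, h) = 1/(2*y)
l = ½ (l = 1/2 = ½ ≈ 0.50000)
S(V) = -5*√(½ + 1/(2*V)) (S(V) = -5*√(1/(2*V) + ½) = -5*√(½ + 1/(2*V)))
(-53 + U(-8))*(212 + S(18)) = (-53 + 18)*(212 - 5*√2*√((1 + 18)/18)/2) = -35*(212 - 5*√2*√((1/18)*19)/2) = -35*(212 - 5*√2*√(19/18)/2) = -35*(212 - 5*√2*√38/6/2) = -35*(212 - 5*√19/6) = -7420 + 175*√19/6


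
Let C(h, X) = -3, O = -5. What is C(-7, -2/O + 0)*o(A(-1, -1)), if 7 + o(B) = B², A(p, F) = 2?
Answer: 9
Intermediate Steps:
o(B) = -7 + B²
C(-7, -2/O + 0)*o(A(-1, -1)) = -3*(-7 + 2²) = -3*(-7 + 4) = -3*(-3) = 9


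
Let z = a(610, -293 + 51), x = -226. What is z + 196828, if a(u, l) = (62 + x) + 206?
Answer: 196870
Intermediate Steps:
a(u, l) = 42 (a(u, l) = (62 - 226) + 206 = -164 + 206 = 42)
z = 42
z + 196828 = 42 + 196828 = 196870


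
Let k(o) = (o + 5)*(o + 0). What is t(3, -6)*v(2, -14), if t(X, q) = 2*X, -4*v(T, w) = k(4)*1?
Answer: -54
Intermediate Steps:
k(o) = o*(5 + o) (k(o) = (5 + o)*o = o*(5 + o))
v(T, w) = -9 (v(T, w) = -4*(5 + 4)/4 = -4*9/4 = -9)
t(3, -6)*v(2, -14) = (2*3)*(-9) = 6*(-9) = -54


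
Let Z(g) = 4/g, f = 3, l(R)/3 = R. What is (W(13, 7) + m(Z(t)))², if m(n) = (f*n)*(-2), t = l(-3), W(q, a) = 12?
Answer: 1936/9 ≈ 215.11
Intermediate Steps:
l(R) = 3*R
t = -9 (t = 3*(-3) = -9)
m(n) = -6*n (m(n) = (3*n)*(-2) = -6*n)
(W(13, 7) + m(Z(t)))² = (12 - 24/(-9))² = (12 - 24*(-1)/9)² = (12 - 6*(-4/9))² = (12 + 8/3)² = (44/3)² = 1936/9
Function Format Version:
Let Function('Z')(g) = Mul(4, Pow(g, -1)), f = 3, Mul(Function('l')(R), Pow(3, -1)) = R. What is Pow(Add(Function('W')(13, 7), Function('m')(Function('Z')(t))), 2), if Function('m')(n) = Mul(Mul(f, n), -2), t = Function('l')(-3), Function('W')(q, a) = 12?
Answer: Rational(1936, 9) ≈ 215.11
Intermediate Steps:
Function('l')(R) = Mul(3, R)
t = -9 (t = Mul(3, -3) = -9)
Function('m')(n) = Mul(-6, n) (Function('m')(n) = Mul(Mul(3, n), -2) = Mul(-6, n))
Pow(Add(Function('W')(13, 7), Function('m')(Function('Z')(t))), 2) = Pow(Add(12, Mul(-6, Mul(4, Pow(-9, -1)))), 2) = Pow(Add(12, Mul(-6, Mul(4, Rational(-1, 9)))), 2) = Pow(Add(12, Mul(-6, Rational(-4, 9))), 2) = Pow(Add(12, Rational(8, 3)), 2) = Pow(Rational(44, 3), 2) = Rational(1936, 9)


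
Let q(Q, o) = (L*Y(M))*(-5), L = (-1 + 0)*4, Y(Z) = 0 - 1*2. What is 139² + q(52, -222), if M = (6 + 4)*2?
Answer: 19281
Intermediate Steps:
M = 20 (M = 10*2 = 20)
Y(Z) = -2 (Y(Z) = 0 - 2 = -2)
L = -4 (L = -1*4 = -4)
q(Q, o) = -40 (q(Q, o) = -4*(-2)*(-5) = 8*(-5) = -40)
139² + q(52, -222) = 139² - 40 = 19321 - 40 = 19281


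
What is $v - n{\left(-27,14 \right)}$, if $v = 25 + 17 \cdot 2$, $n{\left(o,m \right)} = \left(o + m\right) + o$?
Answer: $99$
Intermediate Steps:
$n{\left(o,m \right)} = m + 2 o$ ($n{\left(o,m \right)} = \left(m + o\right) + o = m + 2 o$)
$v = 59$ ($v = 25 + 34 = 59$)
$v - n{\left(-27,14 \right)} = 59 - \left(14 + 2 \left(-27\right)\right) = 59 - \left(14 - 54\right) = 59 - -40 = 59 + 40 = 99$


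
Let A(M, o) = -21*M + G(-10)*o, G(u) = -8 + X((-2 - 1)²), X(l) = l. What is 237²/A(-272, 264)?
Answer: 6241/664 ≈ 9.3991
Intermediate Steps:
G(u) = 1 (G(u) = -8 + (-2 - 1)² = -8 + (-3)² = -8 + 9 = 1)
A(M, o) = o - 21*M (A(M, o) = -21*M + 1*o = -21*M + o = o - 21*M)
237²/A(-272, 264) = 237²/(264 - 21*(-272)) = 56169/(264 + 5712) = 56169/5976 = 56169*(1/5976) = 6241/664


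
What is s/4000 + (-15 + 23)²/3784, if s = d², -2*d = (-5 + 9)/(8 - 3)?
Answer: 200473/11825000 ≈ 0.016953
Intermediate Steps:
d = -⅖ (d = -(-5 + 9)/(2*(8 - 3)) = -2/5 = -½*⅘ = -⅖ ≈ -0.40000)
s = 4/25 (s = (-⅖)² = 4/25 ≈ 0.16000)
s/4000 + (-15 + 23)²/3784 = (4/25)/4000 + (-15 + 23)²/3784 = (4/25)*(1/4000) + 8²*(1/3784) = 1/25000 + 64*(1/3784) = 1/25000 + 8/473 = 200473/11825000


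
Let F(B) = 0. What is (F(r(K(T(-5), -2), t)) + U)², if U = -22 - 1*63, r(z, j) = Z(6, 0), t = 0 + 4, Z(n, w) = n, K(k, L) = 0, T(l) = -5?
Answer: 7225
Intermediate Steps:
t = 4
r(z, j) = 6
U = -85 (U = -22 - 63 = -85)
(F(r(K(T(-5), -2), t)) + U)² = (0 - 85)² = (-85)² = 7225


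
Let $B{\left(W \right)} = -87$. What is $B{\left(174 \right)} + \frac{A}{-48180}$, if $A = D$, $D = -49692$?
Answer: $- \frac{345164}{4015} \approx -85.969$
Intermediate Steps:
$A = -49692$
$B{\left(174 \right)} + \frac{A}{-48180} = -87 - \frac{49692}{-48180} = -87 - - \frac{4141}{4015} = -87 + \frac{4141}{4015} = - \frac{345164}{4015}$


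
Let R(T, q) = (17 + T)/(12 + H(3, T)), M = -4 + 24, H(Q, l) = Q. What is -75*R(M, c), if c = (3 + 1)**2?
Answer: -185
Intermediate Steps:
c = 16 (c = 4**2 = 16)
M = 20
R(T, q) = 17/15 + T/15 (R(T, q) = (17 + T)/(12 + 3) = (17 + T)/15 = (17 + T)*(1/15) = 17/15 + T/15)
-75*R(M, c) = -75*(17/15 + (1/15)*20) = -75*(17/15 + 4/3) = -75*37/15 = -185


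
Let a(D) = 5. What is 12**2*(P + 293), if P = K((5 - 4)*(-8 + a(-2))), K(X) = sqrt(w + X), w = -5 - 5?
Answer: 42192 + 144*I*sqrt(13) ≈ 42192.0 + 519.2*I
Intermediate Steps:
w = -10
K(X) = sqrt(-10 + X)
P = I*sqrt(13) (P = sqrt(-10 + (5 - 4)*(-8 + 5)) = sqrt(-10 + 1*(-3)) = sqrt(-10 - 3) = sqrt(-13) = I*sqrt(13) ≈ 3.6056*I)
12**2*(P + 293) = 12**2*(I*sqrt(13) + 293) = 144*(293 + I*sqrt(13)) = 42192 + 144*I*sqrt(13)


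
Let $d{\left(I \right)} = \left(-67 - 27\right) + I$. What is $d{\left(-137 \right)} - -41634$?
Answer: $41403$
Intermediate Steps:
$d{\left(I \right)} = -94 + I$
$d{\left(-137 \right)} - -41634 = \left(-94 - 137\right) - -41634 = -231 + 41634 = 41403$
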